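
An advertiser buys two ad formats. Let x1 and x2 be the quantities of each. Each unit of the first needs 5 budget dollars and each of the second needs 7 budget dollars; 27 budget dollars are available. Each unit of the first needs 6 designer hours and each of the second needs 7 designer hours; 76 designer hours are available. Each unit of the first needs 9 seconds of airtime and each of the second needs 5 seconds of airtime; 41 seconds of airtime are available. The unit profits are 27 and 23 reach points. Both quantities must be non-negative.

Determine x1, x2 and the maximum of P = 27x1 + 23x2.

x1 = 4, x2 = 1, maximum P = 131

The optimum lies where 5x1 + 7x2 = 27 and 9x1 + 5x2 = 41.
Solving simultaneously gives x1 = 4, x2 = 1.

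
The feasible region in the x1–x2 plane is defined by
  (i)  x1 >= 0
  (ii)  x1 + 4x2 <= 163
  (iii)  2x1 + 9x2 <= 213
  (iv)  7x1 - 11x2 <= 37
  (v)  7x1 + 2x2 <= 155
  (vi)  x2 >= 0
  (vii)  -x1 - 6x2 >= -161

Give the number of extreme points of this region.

Of the 21 pairwise boundary intersections, those satisfying every inequality are:
  (0, 71/3)
  (0, 0)
  (969/59, 1181/59)
  (1779/91, 118/13)
  (37/7, 0)

5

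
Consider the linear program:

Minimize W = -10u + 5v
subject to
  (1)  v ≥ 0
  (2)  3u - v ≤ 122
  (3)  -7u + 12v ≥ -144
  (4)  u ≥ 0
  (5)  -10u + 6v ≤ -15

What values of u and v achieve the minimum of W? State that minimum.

u = 1320/29, v = 422/29, minimum W = -11090/29

Corner points and W = -10u + 5v:
  (144/7, 0) → W = -1440/7
  (3/2, 0) → W = -15
  (1320/29, 422/29) → W = -11090/29
  (717/8, 1175/8) → W = -1295/8

At the optimal vertex, 3u - v = 122 and -7u + 12v = -144.
Solving simultaneously gives u = 1320/29, v = 422/29.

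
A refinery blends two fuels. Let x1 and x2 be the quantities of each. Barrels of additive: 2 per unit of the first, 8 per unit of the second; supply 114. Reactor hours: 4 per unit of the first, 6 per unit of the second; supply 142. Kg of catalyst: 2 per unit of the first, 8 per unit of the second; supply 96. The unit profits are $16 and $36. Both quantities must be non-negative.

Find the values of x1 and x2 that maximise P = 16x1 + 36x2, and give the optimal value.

x1 = 28, x2 = 5, maximum P = 628

Feasible corners and P = 16x1 + 36x2:
  (0, 0) → P = 0
  (0, 12) → P = 432
  (71/2, 0) → P = 568
  (28, 5) → P = 628

The optimum lies where 4x1 + 6x2 = 142 and 2x1 + 8x2 = 96.
Solving simultaneously gives x1 = 28, x2 = 5.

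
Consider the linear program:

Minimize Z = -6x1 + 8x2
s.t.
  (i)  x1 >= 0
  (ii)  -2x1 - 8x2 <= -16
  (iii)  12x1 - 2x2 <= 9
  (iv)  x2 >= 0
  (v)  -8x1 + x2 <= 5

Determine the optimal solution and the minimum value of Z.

x1 = 26/25, x2 = 87/50, minimum Z = 192/25

Vertices and Z = -6x1 + 8x2:
  (0, 2) → Z = 16
  (0, 5) → Z = 40
  (26/25, 87/50) → Z = 192/25
The feasible region is unbounded (it extends along (1, 8), (1, 6)), but Z strictly increases along every unbounded feasible direction, so there is no improving ray and the minimum is attained at a vertex.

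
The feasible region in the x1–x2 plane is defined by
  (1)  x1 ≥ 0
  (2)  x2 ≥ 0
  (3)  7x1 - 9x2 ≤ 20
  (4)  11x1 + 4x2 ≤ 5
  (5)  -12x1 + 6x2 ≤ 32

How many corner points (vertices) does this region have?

The feasible vertices (each the meet of two boundaries and inside every other half-plane) are:
  (0, 0)
  (0, 5/4)
  (5/11, 0)

3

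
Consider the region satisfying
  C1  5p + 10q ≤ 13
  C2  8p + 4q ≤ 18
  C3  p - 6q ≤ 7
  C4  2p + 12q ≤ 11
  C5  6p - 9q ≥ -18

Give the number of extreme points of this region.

5

Pairwise boundary intersections that survive every other constraint:
  (32/15, 7/30)
  (23/20, 29/40)
  (34/13, -19/26)
  (-19/3, -20/9)
  (-13/10, 17/15)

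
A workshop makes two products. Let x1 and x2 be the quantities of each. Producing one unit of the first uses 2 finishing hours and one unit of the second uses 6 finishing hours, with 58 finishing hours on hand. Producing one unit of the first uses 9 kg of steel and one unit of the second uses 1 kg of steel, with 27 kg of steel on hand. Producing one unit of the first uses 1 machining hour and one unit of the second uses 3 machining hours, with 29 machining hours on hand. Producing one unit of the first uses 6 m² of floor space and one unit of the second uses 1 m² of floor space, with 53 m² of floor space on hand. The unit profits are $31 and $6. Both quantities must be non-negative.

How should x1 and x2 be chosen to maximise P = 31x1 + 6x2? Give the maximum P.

Corner points and P = 31x1 + 6x2:
  (0, 0) → P = 0
  (0, 29/3) → P = 58
  (3, 0) → P = 93
  (2, 9) → P = 116

The binding constraints are 2x1 + 6x2 = 58 and 9x1 + x2 = 27.
Solving simultaneously gives x1 = 2, x2 = 9.

x1 = 2, x2 = 9, maximum P = 116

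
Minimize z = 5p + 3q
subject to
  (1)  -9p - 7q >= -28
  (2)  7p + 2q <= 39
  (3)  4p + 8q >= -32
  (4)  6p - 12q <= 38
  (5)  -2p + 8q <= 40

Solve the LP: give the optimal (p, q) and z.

Vertices and z = 5p + 3q:
  (301/75, -29/25) → z = 1244/75
  (-28/43, 208/43) → z = 484/43
  (-5/6, -43/12) → z = -179/12
  (-12, 2) → z = -54

The optimum lies where 4p + 8q = -32 and -2p + 8q = 40.
Solving simultaneously gives p = -12, q = 2.

p = -12, q = 2, minimum z = -54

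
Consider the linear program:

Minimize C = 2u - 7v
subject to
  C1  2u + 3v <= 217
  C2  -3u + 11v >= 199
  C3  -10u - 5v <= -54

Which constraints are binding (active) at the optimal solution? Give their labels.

C1 and C3

Vertices and C = 2u - 7v:
  (1790/31, 1049/31) → C = -3763/31
  (-923/20, 1031/10) → C = -814
  (-401/125, 2152/125) → C = -15866/125

The minimum is at (-923/20, 1031/10). Substituting into each constraint, equality holds for C1 and C3; the remaining constraints have slack.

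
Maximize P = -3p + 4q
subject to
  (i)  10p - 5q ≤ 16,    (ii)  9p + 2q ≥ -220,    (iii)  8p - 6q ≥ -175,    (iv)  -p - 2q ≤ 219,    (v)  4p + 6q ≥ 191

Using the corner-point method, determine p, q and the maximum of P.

Feasible corners and P = -3p + 4q:
  (971/20, 939/10) → P = 4599/20
  (1051/80, 923/40) → P = 4231/80
  (4/3, 557/18) → P = 1078/9

p = 971/20, q = 939/10, maximum P = 4599/20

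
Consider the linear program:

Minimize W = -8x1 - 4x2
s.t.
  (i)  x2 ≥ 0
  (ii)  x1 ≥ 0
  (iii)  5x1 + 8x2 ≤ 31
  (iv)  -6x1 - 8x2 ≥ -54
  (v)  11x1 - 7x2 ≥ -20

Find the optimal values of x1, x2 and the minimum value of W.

x1 = 31/5, x2 = 0, minimum W = -248/5

Corner points and W = -8x1 - 4x2:
  (0, 0) → W = 0
  (31/5, 0) → W = -248/5
  (0, 20/7) → W = -80/7
  (19/41, 147/41) → W = -740/41

The binding constraints are x2 = 0 and 5x1 + 8x2 = 31.
Solving simultaneously gives x1 = 31/5, x2 = 0.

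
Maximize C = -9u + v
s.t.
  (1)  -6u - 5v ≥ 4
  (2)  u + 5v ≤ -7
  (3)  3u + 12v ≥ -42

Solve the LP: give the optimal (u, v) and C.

u = -42, v = 7, maximum C = 385

Feasible corners and C = -9u + v:
  (3/5, -38/25) → C = -173/25
  (54/19, -80/19) → C = -566/19
  (-42, 7) → C = 385

The binding constraints are u + 5v = -7 and 3u + 12v = -42.
Solving simultaneously gives u = -42, v = 7.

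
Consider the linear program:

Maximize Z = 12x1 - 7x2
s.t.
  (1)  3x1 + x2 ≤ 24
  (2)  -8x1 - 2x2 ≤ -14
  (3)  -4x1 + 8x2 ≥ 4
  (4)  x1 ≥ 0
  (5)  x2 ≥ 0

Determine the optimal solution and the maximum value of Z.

Vertices and Z = 12x1 - 7x2:
  (47/7, 27/7) → Z = 375/7
  (0, 24) → Z = -168
  (13/9, 11/9) → Z = 79/9
  (0, 7) → Z = -49

x1 = 47/7, x2 = 27/7, maximum Z = 375/7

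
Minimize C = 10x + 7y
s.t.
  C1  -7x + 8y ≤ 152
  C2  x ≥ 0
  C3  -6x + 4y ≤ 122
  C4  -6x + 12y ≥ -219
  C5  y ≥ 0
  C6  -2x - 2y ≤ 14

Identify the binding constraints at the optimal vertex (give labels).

Vertices and C = 10x + 7y:
  (0, 19) → C = 133
  (0, 0) → C = 0
  (73/2, 0) → C = 365
The feasible region is unbounded (it extends along (8, 7), (2, 1)), but C strictly increases along every unbounded feasible direction, so there is no improving ray and the minimum is attained at a vertex.

The minimum is at (0, 0). Substituting into each constraint, equality holds for C2 and C5; the remaining constraints have slack.

C2 and C5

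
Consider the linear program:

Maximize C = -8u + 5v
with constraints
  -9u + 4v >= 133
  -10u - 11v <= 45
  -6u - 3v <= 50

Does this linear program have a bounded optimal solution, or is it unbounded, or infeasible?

From the feasible point (-599/51, 116/17), moving in the direction (4, 9) keeps every constraint satisfied while C increases without bound.

unbounded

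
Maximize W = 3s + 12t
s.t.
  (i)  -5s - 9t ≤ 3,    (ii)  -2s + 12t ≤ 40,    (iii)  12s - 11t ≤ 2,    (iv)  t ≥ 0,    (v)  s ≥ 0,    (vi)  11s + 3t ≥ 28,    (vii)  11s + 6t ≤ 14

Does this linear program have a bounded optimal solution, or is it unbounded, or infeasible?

infeasible

The boundaries -2s + 12t = 40 and 12s - 11t = 2 meet at (232/61, 242/61), but that point violates 11s + 6t ≤ 14. Every candidate vertex is excluded by some other constraint, so the feasible region is empty.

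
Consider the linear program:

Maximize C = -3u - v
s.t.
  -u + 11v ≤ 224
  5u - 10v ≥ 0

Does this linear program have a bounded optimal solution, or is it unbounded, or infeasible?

unbounded

From the feasible point (448/9, 224/9), moving in the direction (-10, -5) keeps every constraint satisfied while C increases without bound.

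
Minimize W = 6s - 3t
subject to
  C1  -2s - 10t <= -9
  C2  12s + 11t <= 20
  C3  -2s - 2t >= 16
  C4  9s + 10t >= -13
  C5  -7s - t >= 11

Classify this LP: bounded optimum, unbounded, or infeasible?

From the feasible point (-67, 59), moving in the direction (-10, 9) keeps every constraint satisfied while W decreases without bound.

unbounded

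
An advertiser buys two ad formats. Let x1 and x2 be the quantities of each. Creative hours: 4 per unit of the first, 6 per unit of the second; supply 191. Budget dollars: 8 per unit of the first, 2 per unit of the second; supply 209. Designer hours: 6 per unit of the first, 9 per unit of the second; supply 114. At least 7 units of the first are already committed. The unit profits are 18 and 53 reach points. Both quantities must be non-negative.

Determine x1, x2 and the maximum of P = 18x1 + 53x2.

x1 = 7, x2 = 8, maximum P = 550

Extreme points and P = 18x1 + 53x2:
  (19, 0) → P = 342
  (7, 0) → P = 126
  (7, 8) → P = 550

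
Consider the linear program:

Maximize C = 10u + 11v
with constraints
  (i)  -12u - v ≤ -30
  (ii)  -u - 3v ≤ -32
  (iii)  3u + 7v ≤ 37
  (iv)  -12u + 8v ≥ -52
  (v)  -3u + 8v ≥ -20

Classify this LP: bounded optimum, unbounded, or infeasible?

infeasible

The boundaries -12u - v = -30 and -u - 3v = -32 meet at (58/35, 354/35), but that point violates 3u + 7v ≤ 37. Every candidate vertex is excluded by some other constraint, so the feasible region is empty.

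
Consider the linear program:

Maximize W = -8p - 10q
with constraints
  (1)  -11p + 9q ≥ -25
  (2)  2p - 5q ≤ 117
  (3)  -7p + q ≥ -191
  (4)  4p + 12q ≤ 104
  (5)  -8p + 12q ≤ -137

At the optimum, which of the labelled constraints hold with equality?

Feasible corners and W = -8p - 10q:
  (-928/37, -1237/37) → W = 19794/37
  (-311/20, -1307/60) → W = 10267/30
  (-719/16, -331/8) → W = 3093/4

The maximum is at (-719/16, -331/8). Substituting into each constraint, equality holds for (2) and (5); the remaining constraints have slack.

(2) and (5)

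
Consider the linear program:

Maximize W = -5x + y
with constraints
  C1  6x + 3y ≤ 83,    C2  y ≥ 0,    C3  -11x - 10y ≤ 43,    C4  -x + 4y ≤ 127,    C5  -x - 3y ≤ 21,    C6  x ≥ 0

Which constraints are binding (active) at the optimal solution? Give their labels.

C1 and C6

Corner points and W = -5x + y:
  (83/6, 0) → W = -415/6
  (0, 83/3) → W = 83/3
  (0, 0) → W = 0

The maximum is at (0, 83/3). Substituting into each constraint, equality holds for C1 and C6; the remaining constraints have slack.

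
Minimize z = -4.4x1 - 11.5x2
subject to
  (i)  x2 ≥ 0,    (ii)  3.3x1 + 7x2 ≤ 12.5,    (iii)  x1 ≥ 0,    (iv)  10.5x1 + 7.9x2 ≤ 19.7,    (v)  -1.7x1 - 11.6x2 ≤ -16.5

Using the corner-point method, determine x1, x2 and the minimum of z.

The binding constraints are 3.3x1 + 7x2 = 12.5 and x1 = 0.
Solving simultaneously gives x1 = 0, x2 = 25/14.

x1 = 0, x2 = 25/14, minimum z = -575/28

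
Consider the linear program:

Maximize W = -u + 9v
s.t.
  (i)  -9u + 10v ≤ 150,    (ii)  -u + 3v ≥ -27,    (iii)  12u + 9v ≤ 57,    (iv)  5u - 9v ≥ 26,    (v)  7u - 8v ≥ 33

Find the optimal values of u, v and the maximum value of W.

The binding constraints are 12u + 9v = 57 and 5u - 9v = 26.
Solving simultaneously gives u = 83/17, v = -3/17.

u = 83/17, v = -3/17, maximum W = -110/17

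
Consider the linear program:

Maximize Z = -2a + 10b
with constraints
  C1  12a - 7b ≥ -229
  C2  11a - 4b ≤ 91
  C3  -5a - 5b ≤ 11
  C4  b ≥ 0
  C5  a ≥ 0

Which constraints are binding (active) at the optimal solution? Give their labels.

Feasible corners and Z = -2a + 10b:
  (1553/29, 3611/29) → Z = 33004/29
  (0, 229/7) → Z = 2290/7
  (91/11, 0) → Z = -182/11
  (0, 0) → Z = 0

The maximum is at (1553/29, 3611/29). Substituting into each constraint, equality holds for C1 and C2; the remaining constraints have slack.

C1 and C2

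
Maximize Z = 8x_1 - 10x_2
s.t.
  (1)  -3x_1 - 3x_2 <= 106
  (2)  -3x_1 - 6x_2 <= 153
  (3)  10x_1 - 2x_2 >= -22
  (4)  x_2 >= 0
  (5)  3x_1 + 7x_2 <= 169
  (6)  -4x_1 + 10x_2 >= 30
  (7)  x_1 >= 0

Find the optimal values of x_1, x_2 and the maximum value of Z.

At the optimal vertex, 3x_1 + 7x_2 = 169 and -4x_1 + 10x_2 = 30.
Solving simultaneously gives x_1 = 740/29, x_2 = 383/29.

x_1 = 740/29, x_2 = 383/29, maximum Z = 2090/29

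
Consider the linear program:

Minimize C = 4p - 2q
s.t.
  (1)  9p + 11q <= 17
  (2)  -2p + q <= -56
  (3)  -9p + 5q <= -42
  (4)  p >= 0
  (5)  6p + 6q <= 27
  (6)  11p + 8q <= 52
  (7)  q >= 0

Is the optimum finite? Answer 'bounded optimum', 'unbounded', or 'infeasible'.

infeasible

The boundaries -2p + q = -56 and p = 0 meet at (0, -56), but that point violates q ≥ 0. Every candidate vertex is excluded by some other constraint, so the feasible region is empty.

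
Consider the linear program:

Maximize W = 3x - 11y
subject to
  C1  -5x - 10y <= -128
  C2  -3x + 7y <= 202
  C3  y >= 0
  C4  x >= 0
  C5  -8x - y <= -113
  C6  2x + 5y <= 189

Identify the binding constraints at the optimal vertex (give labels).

Corner points and W = 3x - 11y:
  (128/5, 0) → W = 384/5
  (334/25, 153/25) → W = -681/25
  (589/59, 1955/59) → W = -19738/59
  (313/29, 971/29) → W = -9742/29
  (189/2, 0) → W = 567/2

The maximum is at (189/2, 0). Substituting into each constraint, equality holds for C3 and C6; the remaining constraints have slack.

C3 and C6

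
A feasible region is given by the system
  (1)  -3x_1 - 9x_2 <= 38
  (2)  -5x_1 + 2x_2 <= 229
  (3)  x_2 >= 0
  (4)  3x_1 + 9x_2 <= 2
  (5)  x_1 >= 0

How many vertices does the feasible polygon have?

3

Of the 9 pairwise boundary intersections, those satisfying every inequality are:
  (2/3, 0)
  (0, 0)
  (0, 2/9)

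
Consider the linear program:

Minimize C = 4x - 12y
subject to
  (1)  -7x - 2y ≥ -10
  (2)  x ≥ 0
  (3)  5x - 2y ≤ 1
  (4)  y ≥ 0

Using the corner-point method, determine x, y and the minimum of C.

Extreme points and C = 4x - 12y:
  (0, 5) → C = -60
  (11/12, 43/24) → C = -107/6
  (0, 0) → C = 0
  (1/5, 0) → C = 4/5

The binding constraints are -7x - 2y = -10 and x = 0.
Solving simultaneously gives x = 0, y = 5.

x = 0, y = 5, minimum C = -60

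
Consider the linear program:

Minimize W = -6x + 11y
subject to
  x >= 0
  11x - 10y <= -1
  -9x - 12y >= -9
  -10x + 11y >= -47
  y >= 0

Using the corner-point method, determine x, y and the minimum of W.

x = 0, y = 1/10, minimum W = 11/10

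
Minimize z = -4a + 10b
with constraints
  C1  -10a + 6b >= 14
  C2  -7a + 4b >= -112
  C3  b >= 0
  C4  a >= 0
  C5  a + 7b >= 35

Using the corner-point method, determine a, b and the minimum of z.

a = 28/19, b = 91/19, minimum z = 42

Vertices and z = -4a + 10b:
  (364, 609) → z = 4634
  (28/19, 91/19) → z = 42
  (0, 5) → z = 50
The feasible region is unbounded (it extends along (0, 1), (4, 7)), but z strictly increases along every unbounded feasible direction, so there is no improving ray and the minimum is attained at a vertex.

The binding constraints are -10a + 6b = 14 and a + 7b = 35.
Solving simultaneously gives a = 28/19, b = 91/19.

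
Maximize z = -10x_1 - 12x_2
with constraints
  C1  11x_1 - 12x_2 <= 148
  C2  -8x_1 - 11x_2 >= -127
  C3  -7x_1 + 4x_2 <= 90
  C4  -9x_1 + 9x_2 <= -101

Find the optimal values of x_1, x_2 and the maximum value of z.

Extreme points and z = -10x_1 - 12x_2:
  (3152/217, 213/217) → z = -4868/31
  (-40/3, -221/9) → z = 428
  (2254/171, 335/171) → z = -26560/171

At the optimal vertex, 11x_1 - 12x_2 = 148 and -9x_1 + 9x_2 = -101.
Solving simultaneously gives x_1 = -40/3, x_2 = -221/9.

x_1 = -40/3, x_2 = -221/9, maximum z = 428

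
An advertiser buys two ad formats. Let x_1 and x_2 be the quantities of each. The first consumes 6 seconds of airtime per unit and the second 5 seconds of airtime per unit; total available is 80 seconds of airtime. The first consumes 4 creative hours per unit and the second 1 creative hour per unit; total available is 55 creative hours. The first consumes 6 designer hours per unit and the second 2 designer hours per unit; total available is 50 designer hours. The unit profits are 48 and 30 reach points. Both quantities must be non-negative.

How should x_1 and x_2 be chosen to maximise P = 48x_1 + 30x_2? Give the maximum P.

Corner points and P = 48x_1 + 30x_2:
  (0, 0) → P = 0
  (0, 16) → P = 480
  (25/3, 0) → P = 400
  (5, 10) → P = 540

The optimum lies where 6x_1 + 5x_2 = 80 and 6x_1 + 2x_2 = 50.
Solving simultaneously gives x_1 = 5, x_2 = 10.

x_1 = 5, x_2 = 10, maximum P = 540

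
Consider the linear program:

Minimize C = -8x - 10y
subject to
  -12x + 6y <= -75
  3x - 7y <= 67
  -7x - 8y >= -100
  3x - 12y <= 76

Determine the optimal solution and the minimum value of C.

x = 200/23, y = 225/46, minimum C = -2725/23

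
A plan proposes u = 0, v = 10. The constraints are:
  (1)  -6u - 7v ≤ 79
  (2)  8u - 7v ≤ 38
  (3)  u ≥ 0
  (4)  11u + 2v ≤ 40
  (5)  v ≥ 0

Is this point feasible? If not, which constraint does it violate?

feasible

(1): -70 ≤ 79 ✓
(2): -70 ≤ 38 ✓
(3): 0 ≥ 0 ✓
(4): 20 ≤ 40 ✓
(5): 10 ≥ 0 ✓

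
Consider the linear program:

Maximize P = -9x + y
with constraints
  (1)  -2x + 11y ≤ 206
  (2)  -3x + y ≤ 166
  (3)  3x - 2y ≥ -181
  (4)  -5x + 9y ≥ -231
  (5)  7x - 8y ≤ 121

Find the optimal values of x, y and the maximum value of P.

Feasible corners and P = -9x + y:
  (-1620/31, 286/31) → P = 14866/31
  (2979/61, 1684/61) → P = -25127/61
  (-1725/22, -1523/22) → P = 7001/11
  (-33, -44) → P = 253

x = -1725/22, y = -1523/22, maximum P = 7001/11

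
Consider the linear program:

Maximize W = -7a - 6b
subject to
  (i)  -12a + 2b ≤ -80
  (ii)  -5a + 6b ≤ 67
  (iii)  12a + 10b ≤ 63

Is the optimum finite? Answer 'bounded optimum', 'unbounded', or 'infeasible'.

From the feasible point (463/72, -17/12), moving in the direction (-2, -12) keeps every constraint satisfied while W increases without bound.

unbounded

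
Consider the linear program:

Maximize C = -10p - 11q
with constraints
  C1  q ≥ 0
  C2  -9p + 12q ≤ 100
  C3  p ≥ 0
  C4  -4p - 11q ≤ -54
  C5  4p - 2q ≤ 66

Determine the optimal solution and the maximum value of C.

Corner points and C = -10p - 11q:
  (27/2, 0) → C = -135
  (33/2, 0) → C = -165
  (0, 25/3) → C = -275/3
  (496/15, 497/15) → C = -10427/15
  (0, 54/11) → C = -54

The optimum lies where p = 0 and -4p - 11q = -54.
Solving simultaneously gives p = 0, q = 54/11.

p = 0, q = 54/11, maximum C = -54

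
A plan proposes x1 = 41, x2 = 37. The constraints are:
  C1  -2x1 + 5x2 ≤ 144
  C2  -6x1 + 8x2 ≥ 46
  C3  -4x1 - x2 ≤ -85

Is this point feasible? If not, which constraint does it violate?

feasible

C1: 103 ≤ 144 ✓
C2: 50 ≥ 46 ✓
C3: -201 ≤ -85 ✓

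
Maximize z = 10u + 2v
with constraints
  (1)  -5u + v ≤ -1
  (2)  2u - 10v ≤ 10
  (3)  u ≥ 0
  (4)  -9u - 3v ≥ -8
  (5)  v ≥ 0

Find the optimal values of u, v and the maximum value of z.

Extreme points and z = 10u + 2v:
  (11/24, 31/24) → z = 43/6
  (1/5, 0) → z = 2
  (8/9, 0) → z = 80/9

At the optimal vertex, -9u - 3v = -8 and v = 0.
Solving simultaneously gives u = 8/9, v = 0.

u = 8/9, v = 0, maximum z = 80/9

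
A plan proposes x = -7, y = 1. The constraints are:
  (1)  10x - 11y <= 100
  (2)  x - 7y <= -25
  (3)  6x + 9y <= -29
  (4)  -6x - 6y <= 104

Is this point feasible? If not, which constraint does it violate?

not feasible — violates (2)

Constraint (2): x - 7y = -14, which is not ≤ -25. All other constraints are satisfied.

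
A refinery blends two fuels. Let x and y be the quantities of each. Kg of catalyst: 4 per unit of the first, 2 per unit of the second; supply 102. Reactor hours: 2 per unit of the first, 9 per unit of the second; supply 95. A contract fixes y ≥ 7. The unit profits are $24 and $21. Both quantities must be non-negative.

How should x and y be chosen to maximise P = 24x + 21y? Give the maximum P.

x = 16, y = 7, maximum P = 531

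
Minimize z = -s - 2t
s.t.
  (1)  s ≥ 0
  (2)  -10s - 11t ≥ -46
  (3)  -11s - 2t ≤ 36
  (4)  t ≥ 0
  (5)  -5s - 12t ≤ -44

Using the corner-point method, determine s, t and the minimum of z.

s = 0, t = 46/11, minimum z = -92/11

Feasible corners and z = -s - 2t:
  (0, 46/11) → z = -92/11
  (0, 11/3) → z = -22/3
  (68/65, 42/13) → z = -488/65

At the optimal vertex, s = 0 and -10s - 11t = -46.
Solving simultaneously gives s = 0, t = 46/11.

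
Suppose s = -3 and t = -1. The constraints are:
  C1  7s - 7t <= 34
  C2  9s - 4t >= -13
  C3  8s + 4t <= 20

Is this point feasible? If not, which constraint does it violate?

not feasible — violates C2

Constraint C2: 9s - 4t = -23, which is not ≥ -13. All other constraints are satisfied.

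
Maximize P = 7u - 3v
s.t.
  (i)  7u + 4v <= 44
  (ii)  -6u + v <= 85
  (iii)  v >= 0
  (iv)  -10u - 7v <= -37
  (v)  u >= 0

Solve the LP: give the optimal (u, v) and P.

Feasible corners and P = 7u - 3v:
  (44/7, 0) → P = 44
  (0, 11) → P = -33
  (37/10, 0) → P = 259/10
  (0, 37/7) → P = -111/7

The binding constraints are 7u + 4v = 44 and v = 0.
Solving simultaneously gives u = 44/7, v = 0.

u = 44/7, v = 0, maximum P = 44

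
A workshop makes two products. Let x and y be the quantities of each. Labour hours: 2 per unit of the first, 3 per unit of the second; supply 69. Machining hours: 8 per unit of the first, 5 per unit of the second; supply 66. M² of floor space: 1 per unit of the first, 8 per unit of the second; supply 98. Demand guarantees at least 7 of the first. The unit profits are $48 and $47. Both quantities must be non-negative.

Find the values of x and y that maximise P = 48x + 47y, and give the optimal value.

Feasible corners and P = 48x + 47y:
  (33/4, 0) → P = 396
  (7, 0) → P = 336
  (7, 2) → P = 430

The optimum lies where 8x + 5y = 66 and x = 7.
Solving simultaneously gives x = 7, y = 2.

x = 7, y = 2, maximum P = 430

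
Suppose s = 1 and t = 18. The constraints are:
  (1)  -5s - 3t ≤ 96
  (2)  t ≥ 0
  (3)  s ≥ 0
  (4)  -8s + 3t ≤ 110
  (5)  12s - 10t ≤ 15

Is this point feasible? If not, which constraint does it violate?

feasible

(1): -59 ≤ 96 ✓
(2): 18 ≥ 0 ✓
(3): 1 ≥ 0 ✓
(4): 46 ≤ 110 ✓
(5): -168 ≤ 15 ✓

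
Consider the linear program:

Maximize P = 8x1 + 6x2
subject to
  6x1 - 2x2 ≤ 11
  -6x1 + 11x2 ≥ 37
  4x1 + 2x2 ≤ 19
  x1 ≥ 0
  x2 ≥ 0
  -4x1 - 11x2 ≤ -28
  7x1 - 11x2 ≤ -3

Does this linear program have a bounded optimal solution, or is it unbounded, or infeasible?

bounded optimum

Corner points and P = 8x1 + 6x2:
  (135/56, 131/28) → P = 663/14
  (0, 37/11) → P = 222/11
  (0, 19/2) → P = 57
The feasible region has finitely many vertices and no improving ray; the maximum is 57 at (0, 19/2).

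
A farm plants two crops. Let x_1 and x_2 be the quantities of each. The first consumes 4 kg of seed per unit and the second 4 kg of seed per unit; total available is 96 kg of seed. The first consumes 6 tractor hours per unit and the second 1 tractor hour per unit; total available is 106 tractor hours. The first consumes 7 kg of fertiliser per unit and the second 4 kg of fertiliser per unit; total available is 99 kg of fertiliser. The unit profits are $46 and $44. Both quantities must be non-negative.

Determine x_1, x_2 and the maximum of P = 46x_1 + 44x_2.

x_1 = 1, x_2 = 23, maximum P = 1058

Vertices and P = 46x_1 + 44x_2:
  (0, 0) → P = 0
  (0, 24) → P = 1056
  (99/7, 0) → P = 4554/7
  (1, 23) → P = 1058

The binding constraints are 4x_1 + 4x_2 = 96 and 7x_1 + 4x_2 = 99.
Solving simultaneously gives x_1 = 1, x_2 = 23.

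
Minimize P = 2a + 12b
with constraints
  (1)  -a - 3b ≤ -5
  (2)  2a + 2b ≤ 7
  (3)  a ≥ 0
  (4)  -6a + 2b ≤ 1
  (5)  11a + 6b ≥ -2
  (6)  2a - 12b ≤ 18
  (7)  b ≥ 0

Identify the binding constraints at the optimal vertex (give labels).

(1) and (2)

Feasible corners and P = 2a + 12b:
  (11/4, 3/4) → P = 29/2
  (7/20, 31/20) → P = 193/10
  (3/4, 11/4) → P = 69/2

The minimum is at (11/4, 3/4). Substituting into each constraint, equality holds for (1) and (2); the remaining constraints have slack.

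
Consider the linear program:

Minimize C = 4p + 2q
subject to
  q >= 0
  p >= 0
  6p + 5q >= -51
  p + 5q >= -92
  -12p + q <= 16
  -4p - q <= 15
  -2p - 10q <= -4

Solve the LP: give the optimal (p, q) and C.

p = 0, q = 2/5, minimum C = 4/5

Feasible corners and C = 4p + 2q:
  (2, 0) → C = 8
  (0, 16) → C = 32
  (0, 2/5) → C = 4/5
The feasible region is unbounded (it extends along (1, 12), (1, 0)), but C strictly increases along every unbounded feasible direction, so there is no improving ray and the minimum is attained at a vertex.

At the optimal vertex, p = 0 and -2p - 10q = -4.
Solving simultaneously gives p = 0, q = 2/5.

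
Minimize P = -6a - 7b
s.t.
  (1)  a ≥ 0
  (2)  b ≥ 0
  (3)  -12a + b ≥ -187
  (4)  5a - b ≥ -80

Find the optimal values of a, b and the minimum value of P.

Feasible corners and P = -6a - 7b:
  (0, 0) → P = 0
  (0, 80) → P = -560
  (187/12, 0) → P = -187/2
  (267/7, 1895/7) → P = -14867/7

The binding constraints are -12a + b = -187 and 5a - b = -80.
Solving simultaneously gives a = 267/7, b = 1895/7.

a = 267/7, b = 1895/7, minimum P = -14867/7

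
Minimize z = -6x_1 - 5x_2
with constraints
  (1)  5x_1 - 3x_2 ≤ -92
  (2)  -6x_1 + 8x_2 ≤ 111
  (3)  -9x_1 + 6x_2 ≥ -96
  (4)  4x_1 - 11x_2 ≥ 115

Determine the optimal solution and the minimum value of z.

x_1 = -1357/43, x_2 = -943/43, minimum z = 299

Vertices and z = -6x_1 - 5x_2:
  (-280, -436) → z = 3860
  (-1357/43, -943/43) → z = 299
  (-2141/34, -567/17) → z = 9258/17
The feasible region is unbounded (it extends along (-2, -3), (-4, -3)), but z strictly increases along every unbounded feasible direction, so there is no improving ray and the minimum is attained at a vertex.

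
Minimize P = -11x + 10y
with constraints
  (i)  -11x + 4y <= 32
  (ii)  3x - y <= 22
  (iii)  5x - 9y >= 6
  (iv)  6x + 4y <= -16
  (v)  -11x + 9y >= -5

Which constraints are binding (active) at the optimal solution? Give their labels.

(i) and (v)

Feasible corners and P = -11x + 10y:
  (-312/79, -226/79) → P = 1172/79
  (-28/5, -37/5) → P = -62/5
  (-60/37, -58/37) → P = 80/37
  (-62/49, -103/49) → P = -348/49

The minimum is at (-28/5, -37/5). Substituting into each constraint, equality holds for (i) and (v); the remaining constraints have slack.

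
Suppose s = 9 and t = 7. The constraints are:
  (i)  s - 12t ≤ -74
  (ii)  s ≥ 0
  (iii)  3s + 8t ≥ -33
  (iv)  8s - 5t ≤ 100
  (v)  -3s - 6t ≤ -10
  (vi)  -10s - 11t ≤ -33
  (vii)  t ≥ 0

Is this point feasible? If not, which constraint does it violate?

(i): -75 ≤ -74 ✓
(ii): 9 ≥ 0 ✓
(iii): 83 ≥ -33 ✓
(iv): 37 ≤ 100 ✓
(v): -69 ≤ -10 ✓
(vi): -167 ≤ -33 ✓
(vii): 7 ≥ 0 ✓

feasible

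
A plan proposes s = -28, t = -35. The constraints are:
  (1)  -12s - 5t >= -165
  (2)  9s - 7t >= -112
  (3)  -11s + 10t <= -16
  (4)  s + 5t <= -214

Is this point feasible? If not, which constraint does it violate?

not feasible — violates (4)

Constraint (4): s + 5t = -203, which is not ≤ -214. All other constraints are satisfied.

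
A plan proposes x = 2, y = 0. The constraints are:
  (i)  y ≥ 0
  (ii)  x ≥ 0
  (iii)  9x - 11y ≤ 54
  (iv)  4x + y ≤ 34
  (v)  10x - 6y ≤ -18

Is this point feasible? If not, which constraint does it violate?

not feasible — violates (v)

Constraint (v): 10x - 6y = 20, which is not ≤ -18. All other constraints are satisfied.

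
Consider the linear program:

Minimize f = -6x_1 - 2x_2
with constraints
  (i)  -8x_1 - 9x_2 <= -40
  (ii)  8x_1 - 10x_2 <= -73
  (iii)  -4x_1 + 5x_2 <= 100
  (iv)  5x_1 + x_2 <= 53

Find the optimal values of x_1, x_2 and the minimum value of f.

x_1 = 165/29, x_2 = 712/29, minimum f = -2414/29

Extreme points and f = -6x_1 - 2x_2:
  (-257/152, 113/19) → f = -7/4
  (-175/19, 240/19) → f = 30
  (457/58, 789/58) → f = -2160/29
  (165/29, 712/29) → f = -2414/29

The binding constraints are -4x_1 + 5x_2 = 100 and 5x_1 + x_2 = 53.
Solving simultaneously gives x_1 = 165/29, x_2 = 712/29.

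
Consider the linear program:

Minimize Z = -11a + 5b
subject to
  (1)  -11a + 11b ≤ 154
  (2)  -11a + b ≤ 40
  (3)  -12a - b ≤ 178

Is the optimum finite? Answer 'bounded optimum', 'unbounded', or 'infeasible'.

unbounded

From the feasible point (-13/5, 57/5), moving in the direction (1, -12) keeps every constraint satisfied while Z decreases without bound.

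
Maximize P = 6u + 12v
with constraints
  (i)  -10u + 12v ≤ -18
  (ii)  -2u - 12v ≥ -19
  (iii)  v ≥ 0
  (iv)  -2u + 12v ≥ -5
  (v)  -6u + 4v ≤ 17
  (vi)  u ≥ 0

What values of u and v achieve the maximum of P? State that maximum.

u = 6, v = 7/12, maximum P = 43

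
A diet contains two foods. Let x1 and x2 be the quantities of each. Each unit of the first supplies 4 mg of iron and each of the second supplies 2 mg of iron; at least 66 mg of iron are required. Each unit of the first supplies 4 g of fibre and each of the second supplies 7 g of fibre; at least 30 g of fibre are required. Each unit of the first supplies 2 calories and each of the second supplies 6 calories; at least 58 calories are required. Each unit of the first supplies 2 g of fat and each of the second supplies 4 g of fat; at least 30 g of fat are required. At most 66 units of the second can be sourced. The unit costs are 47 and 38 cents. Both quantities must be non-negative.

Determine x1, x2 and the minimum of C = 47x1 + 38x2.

x1 = 14, x2 = 5, minimum C = 848

Extreme points and C = 47x1 + 38x2:
  (0, 33) → C = 1254
  (0, 66) → C = 2508
  (29, 0) → C = 1363
  (14, 5) → C = 848
The feasible region is unbounded (it extends along (1, 0)), but C strictly increases along every unbounded feasible direction, so there is no improving ray and the minimum is attained at a vertex.

The binding constraints are 4x1 + 2x2 = 66 and 2x1 + 6x2 = 58.
Solving simultaneously gives x1 = 14, x2 = 5.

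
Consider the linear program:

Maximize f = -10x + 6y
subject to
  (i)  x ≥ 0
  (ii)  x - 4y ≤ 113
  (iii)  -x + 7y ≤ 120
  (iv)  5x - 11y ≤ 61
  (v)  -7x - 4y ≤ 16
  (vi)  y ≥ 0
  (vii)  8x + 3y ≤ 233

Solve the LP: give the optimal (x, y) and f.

x = 0, y = 120/7, maximum f = 720/7

Corner points and f = -10x + 6y:
  (0, 120/7) → f = 720/7
  (0, 0) → f = 0
  (1271/59, 1193/59) → f = -5552/59
  (61/5, 0) → f = -122
  (2746/103, 677/103) → f = -23398/103

At the optimal vertex, x = 0 and -x + 7y = 120.
Solving simultaneously gives x = 0, y = 120/7.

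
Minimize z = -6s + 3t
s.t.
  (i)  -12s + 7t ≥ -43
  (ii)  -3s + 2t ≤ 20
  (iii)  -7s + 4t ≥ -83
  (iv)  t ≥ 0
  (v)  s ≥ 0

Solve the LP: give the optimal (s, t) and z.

Extreme points and z = -6s + 3t:
  (226/3, 123) → z = -83
  (43/12, 0) → z = -43/2
  (0, 10) → z = 30
  (0, 0) → z = 0

The binding constraints are -12s + 7t = -43 and -3s + 2t = 20.
Solving simultaneously gives s = 226/3, t = 123.

s = 226/3, t = 123, minimum z = -83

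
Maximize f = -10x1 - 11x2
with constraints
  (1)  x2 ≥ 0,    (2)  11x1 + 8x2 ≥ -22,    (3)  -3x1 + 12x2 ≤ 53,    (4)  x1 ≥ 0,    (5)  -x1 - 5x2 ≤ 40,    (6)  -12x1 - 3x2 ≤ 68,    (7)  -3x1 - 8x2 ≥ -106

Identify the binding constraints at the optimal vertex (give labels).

Extreme points and f = -10x1 - 11x2:
  (0, 0) → f = 0
  (106/3, 0) → f = -1060/3
  (0, 53/12) → f = -583/12
  (212/15, 159/20) → f = -13727/60

The maximum is at (0, 0). Substituting into each constraint, equality holds for (1) and (4); the remaining constraints have slack.

(1) and (4)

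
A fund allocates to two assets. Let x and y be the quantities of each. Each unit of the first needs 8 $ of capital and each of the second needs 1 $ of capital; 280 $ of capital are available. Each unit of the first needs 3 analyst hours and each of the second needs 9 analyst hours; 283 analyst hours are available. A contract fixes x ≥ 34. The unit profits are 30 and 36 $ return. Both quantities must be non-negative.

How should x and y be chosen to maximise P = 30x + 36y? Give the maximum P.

x = 34, y = 8, maximum P = 1308

Extreme points and P = 30x + 36y:
  (35, 0) → P = 1050
  (34, 0) → P = 1020
  (34, 8) → P = 1308

At the optimal vertex, 8x + y = 280 and x = 34.
Solving simultaneously gives x = 34, y = 8.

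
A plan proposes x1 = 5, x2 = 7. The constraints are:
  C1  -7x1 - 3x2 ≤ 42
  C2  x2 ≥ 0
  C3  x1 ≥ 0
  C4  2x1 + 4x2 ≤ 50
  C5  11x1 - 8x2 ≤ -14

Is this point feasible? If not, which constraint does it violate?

not feasible — violates C5

Constraint C5: 11x1 - 8x2 = -1, which is not ≤ -14. All other constraints are satisfied.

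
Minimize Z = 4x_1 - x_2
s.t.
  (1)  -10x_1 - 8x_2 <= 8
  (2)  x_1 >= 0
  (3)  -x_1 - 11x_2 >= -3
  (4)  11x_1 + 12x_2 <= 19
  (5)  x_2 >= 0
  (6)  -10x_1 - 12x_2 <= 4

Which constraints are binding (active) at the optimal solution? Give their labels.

(2) and (3)

Feasible corners and Z = 4x_1 - x_2:
  (0, 3/11) → Z = -3/11
  (0, 0) → Z = 0
  (173/109, 14/109) → Z = 678/109
  (19/11, 0) → Z = 76/11

The minimum is at (0, 3/11). Substituting into each constraint, equality holds for (2) and (3); the remaining constraints have slack.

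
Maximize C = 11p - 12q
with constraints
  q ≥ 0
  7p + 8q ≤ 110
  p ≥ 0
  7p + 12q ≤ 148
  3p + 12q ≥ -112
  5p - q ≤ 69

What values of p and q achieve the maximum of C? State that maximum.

p = 69/5, q = 0, maximum C = 759/5

Corner points and C = 11p - 12q:
  (0, 0) → C = 0
  (69/5, 0) → C = 759/5
  (34/7, 19/2) → C = -424/7
  (662/47, 67/47) → C = 6478/47
  (0, 37/3) → C = -148

The binding constraints are q = 0 and 5p - q = 69.
Solving simultaneously gives p = 69/5, q = 0.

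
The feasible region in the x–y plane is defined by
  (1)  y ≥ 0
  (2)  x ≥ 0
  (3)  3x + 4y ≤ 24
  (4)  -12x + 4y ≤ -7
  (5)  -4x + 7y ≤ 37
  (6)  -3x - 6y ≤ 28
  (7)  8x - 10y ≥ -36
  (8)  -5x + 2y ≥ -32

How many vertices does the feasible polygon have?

Intersecting each pair of boundary lines and keeping only the points that satisfy every inequality leaves:
  (7/12, 0)
  (32/5, 0)
  (31/15, 89/20)
  (88/13, 12/13)

4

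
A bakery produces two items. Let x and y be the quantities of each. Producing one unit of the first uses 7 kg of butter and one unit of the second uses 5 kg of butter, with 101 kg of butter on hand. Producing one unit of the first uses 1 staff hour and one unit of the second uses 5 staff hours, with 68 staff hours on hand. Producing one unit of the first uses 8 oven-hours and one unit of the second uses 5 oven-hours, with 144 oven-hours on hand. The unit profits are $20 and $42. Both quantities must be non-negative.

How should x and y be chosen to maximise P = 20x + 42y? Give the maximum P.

Feasible corners and P = 20x + 42y:
  (0, 0) → P = 0
  (0, 68/5) → P = 2856/5
  (101/7, 0) → P = 2020/7
  (11/2, 25/2) → P = 635

x = 11/2, y = 25/2, maximum P = 635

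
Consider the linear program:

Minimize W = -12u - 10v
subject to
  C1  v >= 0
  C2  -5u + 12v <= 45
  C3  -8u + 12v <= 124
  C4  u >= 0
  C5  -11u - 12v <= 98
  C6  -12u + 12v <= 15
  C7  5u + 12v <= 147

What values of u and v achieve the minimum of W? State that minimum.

u = 147/5, v = 0, minimum W = -1764/5

Extreme points and W = -12u - 10v:
  (0, 0) → W = 0
  (147/5, 0) → W = -1764/5
  (30/7, 155/28) → W = -1495/14
  (51/5, 8) → W = -1012/5
  (0, 5/4) → W = -25/2

The optimum lies where v = 0 and 5u + 12v = 147.
Solving simultaneously gives u = 147/5, v = 0.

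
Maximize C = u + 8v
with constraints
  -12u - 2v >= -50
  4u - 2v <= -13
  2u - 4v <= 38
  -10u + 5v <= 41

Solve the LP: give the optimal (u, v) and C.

Feasible corners and C = u + 8v:
  (37/16, 89/8) → C = 1461/16
  (21/10, 62/5) → C = 1013/10
  (-32/3, -89/6) → C = -388/3
  (-59/5, -77/5) → C = -135

At the optimal vertex, -12u - 2v = -50 and -10u + 5v = 41.
Solving simultaneously gives u = 21/10, v = 62/5.

u = 21/10, v = 62/5, maximum C = 1013/10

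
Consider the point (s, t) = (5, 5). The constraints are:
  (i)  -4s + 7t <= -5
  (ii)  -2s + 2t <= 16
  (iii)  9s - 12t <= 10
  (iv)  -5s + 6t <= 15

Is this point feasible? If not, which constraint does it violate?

not feasible — violates (i)

Constraint (i): -4s + 7t = 15, which is not ≤ -5. All other constraints are satisfied.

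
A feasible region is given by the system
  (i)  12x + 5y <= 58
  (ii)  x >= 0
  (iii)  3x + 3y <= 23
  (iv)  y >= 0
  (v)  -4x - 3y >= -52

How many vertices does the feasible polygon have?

4

The feasible vertices (each the meet of two boundaries and inside every other half-plane) are:
  (59/21, 34/7)
  (29/6, 0)
  (0, 23/3)
  (0, 0)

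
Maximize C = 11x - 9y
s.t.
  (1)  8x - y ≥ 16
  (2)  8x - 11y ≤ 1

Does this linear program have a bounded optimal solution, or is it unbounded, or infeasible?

unbounded

From the feasible point (35/16, 3/2), moving in the direction (11, 8) keeps every constraint satisfied while C increases without bound.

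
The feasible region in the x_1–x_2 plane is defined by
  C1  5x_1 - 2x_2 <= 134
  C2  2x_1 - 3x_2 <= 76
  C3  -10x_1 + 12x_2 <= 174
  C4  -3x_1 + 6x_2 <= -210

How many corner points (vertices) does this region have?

3

Pairwise boundary intersections that survive every other constraint:
  (-239, -554/3)
  (-58, -64)
  (-297/2, -437/4)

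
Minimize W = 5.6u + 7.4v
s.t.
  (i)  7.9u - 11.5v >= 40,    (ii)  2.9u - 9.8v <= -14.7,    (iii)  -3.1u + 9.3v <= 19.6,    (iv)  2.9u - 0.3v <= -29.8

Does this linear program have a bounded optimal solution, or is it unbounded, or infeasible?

infeasible

The boundaries 7.9u - 11.5v = 40 and 2.9u - 9.8v = -14.7 meet at (56105/4407, 23213/4407), but that point violates 2.9u - 0.3v ≤ -29.8. Every candidate vertex is excluded by some other constraint, so the feasible region is empty.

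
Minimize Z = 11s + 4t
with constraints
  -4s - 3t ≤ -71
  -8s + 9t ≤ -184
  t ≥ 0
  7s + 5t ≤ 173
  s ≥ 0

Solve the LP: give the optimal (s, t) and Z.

Extreme points and Z = 11s + 4t:
  (23, 0) → Z = 253
  (2477/103, 96/103) → Z = 27631/103
  (173/7, 0) → Z = 1903/7

The binding constraints are -8s + 9t = -184 and t = 0.
Solving simultaneously gives s = 23, t = 0.

s = 23, t = 0, minimum Z = 253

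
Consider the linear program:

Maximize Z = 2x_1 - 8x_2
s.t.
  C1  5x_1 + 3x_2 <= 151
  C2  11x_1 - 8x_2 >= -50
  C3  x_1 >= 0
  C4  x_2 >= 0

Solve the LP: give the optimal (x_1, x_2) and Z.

Extreme points and Z = 2x_1 - 8x_2:
  (1058/73, 1911/73) → Z = -13172/73
  (151/5, 0) → Z = 302/5
  (0, 25/4) → Z = -50
  (0, 0) → Z = 0

At the optimal vertex, 5x_1 + 3x_2 = 151 and x_2 = 0.
Solving simultaneously gives x_1 = 151/5, x_2 = 0.

x_1 = 151/5, x_2 = 0, maximum Z = 302/5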